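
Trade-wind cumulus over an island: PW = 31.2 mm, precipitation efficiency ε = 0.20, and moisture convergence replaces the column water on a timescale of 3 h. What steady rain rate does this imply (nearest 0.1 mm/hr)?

Each overturning extracts ε × PW = 0.20 × 31.2 = 6.24 mm.
Rate = ε·PW / τ = 6.24 / 3 h = 2.1 mm/hr.

R ≈ 2.1 mm/hr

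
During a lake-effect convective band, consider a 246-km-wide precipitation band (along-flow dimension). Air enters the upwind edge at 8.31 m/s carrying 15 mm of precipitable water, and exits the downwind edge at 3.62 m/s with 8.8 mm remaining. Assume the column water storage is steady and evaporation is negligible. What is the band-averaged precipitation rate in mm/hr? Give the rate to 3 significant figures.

Column moisture flux per unit crosswind length is F = V × PW.
Inflow: F_in = 8.31 × 15 = 124.65 mm·m/s
Outflow: F_out = 3.62 × 8.8 = 31.856 mm·m/s
Steady-state rate R = (F_in − F_out)/L = (124.65 − 31.856) / 246000 m = 3.772e-04 mm/s.
R = 3.772e-04 × 3600 = 1.36 mm/hr.

R ≈ 1.36 mm/hr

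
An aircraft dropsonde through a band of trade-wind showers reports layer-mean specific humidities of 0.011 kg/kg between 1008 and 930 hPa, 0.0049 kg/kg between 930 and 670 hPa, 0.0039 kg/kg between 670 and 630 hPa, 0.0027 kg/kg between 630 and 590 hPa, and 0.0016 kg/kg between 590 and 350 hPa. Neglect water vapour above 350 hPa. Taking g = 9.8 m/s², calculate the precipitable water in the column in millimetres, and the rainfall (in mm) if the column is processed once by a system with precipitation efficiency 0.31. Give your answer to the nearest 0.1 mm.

Precipitable water is the column-integrated vapour mass per unit area: PW = (1/g) Σ q̄ Δp, with q in kg/kg and Δp in Pa (1 kg/m² of water = 1 mm).
Layer 1008–930 hPa: Δp = 78 hPa = 7800 Pa, q̄ = 0.011 kg/kg → 0.011 × 7800 / 9.8 = 8.76 mm
Layer 930–670 hPa: Δp = 260 hPa = 26000 Pa, q̄ = 0.0049 kg/kg → 0.0049 × 26000 / 9.8 = 13.00 mm
Layer 670–630 hPa: Δp = 40 hPa = 4000 Pa, q̄ = 0.0039 kg/kg → 0.0039 × 4000 / 9.8 = 1.59 mm
Layer 630–590 hPa: Δp = 40 hPa = 4000 Pa, q̄ = 0.0027 kg/kg → 0.0027 × 4000 / 9.8 = 1.10 mm
Layer 590–350 hPa: Δp = 240 hPa = 24000 Pa, q̄ = 0.0016 kg/kg → 0.0016 × 24000 / 9.8 = 3.92 mm
PW = 8.76 + 13.00 + 1.59 + 1.10 + 3.92 = 28.37 ≈ 28.4 mm.
Rainfall = ε × PW = 0.31 × 28.4 = 8.8 mm.

PW ≈ 28.4 mm; rainfall ≈ 8.8 mm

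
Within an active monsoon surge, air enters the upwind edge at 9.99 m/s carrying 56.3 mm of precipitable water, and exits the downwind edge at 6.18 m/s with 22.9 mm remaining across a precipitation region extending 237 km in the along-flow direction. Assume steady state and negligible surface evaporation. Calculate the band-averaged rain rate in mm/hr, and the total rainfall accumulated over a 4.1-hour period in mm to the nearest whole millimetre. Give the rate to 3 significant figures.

R ≈ 6.39 mm/hr; total ≈ 26 mm

Column moisture flux per unit crosswind length is F = V × PW.
Inflow: F_in = 9.99 × 56.3 = 562.437 mm·m/s
Outflow: F_out = 6.18 × 22.9 = 141.522 mm·m/s
Steady-state rate R = (F_in − F_out)/L = (562.437 − 141.522) / 237000 m = 1.776e-03 mm/s.
R = 1.776e-03 × 3600 = 6.39 mm/hr.
Over 4.1 h: total = 6.39 × 4.1 = 26.199 ≈ 26 mm.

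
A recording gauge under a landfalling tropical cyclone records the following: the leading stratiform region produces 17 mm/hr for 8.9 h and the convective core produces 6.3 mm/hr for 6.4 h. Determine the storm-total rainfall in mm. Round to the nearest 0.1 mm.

total ≈ 191.6 mm

Total = Σ Rᵢ Δtᵢ = 17 × 8.9 + 6.3 × 6.4
      = 151.3 + 40.32 = 191.6 mm.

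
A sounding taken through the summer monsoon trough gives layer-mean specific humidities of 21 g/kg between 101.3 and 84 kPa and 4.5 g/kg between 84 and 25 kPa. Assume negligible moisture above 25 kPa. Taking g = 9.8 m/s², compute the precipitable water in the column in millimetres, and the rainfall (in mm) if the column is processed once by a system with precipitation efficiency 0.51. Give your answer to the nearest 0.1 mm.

Precipitable water is the column-integrated vapour mass per unit area: PW = (1/g) Σ q̄ Δp, with q in kg/kg and Δp in Pa (1 kg/m² of water = 1 mm).
Layer 101.3–84 kPa: Δp = 173 hPa = 17300 Pa, q̄ = 0.021 kg/kg → 0.021 × 17300 / 9.8 = 37.07 mm
Layer 84–25 kPa: Δp = 590 hPa = 59000 Pa, q̄ = 0.0045 kg/kg → 0.0045 × 59000 / 9.8 = 27.09 mm
PW = 37.07 + 27.09 = 64.16 ≈ 64.2 mm.
Rainfall = ε × PW = 0.51 × 64.2 = 32.7 mm.

PW ≈ 64.2 mm; rainfall ≈ 32.7 mm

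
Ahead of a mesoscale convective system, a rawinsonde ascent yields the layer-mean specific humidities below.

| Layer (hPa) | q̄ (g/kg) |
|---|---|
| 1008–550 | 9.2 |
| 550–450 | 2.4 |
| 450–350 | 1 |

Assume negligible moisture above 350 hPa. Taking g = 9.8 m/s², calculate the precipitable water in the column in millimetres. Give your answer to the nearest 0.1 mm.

Precipitable water is the column-integrated vapour mass per unit area: PW = (1/g) Σ q̄ Δp, with q in kg/kg and Δp in Pa (1 kg/m² of water = 1 mm).
Layer 1008–550 hPa: Δp = 458 hPa = 45800 Pa, q̄ = 0.0092 kg/kg → 0.0092 × 45800 / 9.8 = 43.00 mm
Layer 550–450 hPa: Δp = 100 hPa = 10000 Pa, q̄ = 0.0024 kg/kg → 0.0024 × 10000 / 9.8 = 2.45 mm
Layer 450–350 hPa: Δp = 100 hPa = 10000 Pa, q̄ = 0.001 kg/kg → 0.001 × 10000 / 9.8 = 1.02 mm
PW = 43.00 + 2.45 + 1.02 = 46.47 ≈ 46.5 mm.

PW ≈ 46.5 mm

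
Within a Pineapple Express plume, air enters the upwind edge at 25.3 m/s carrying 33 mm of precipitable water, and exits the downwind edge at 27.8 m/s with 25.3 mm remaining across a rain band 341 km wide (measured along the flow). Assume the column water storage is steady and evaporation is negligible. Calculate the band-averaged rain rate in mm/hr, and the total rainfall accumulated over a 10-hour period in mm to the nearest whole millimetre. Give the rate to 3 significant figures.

R ≈ 1.39 mm/hr; total ≈ 14 mm

Column moisture flux per unit crosswind length is F = V × PW.
Inflow: F_in = 25.3 × 33 = 834.9 mm·m/s
Outflow: F_out = 27.8 × 25.3 = 703.34 mm·m/s
Steady-state rate R = (F_in − F_out)/L = (834.9 − 703.34) / 341000 m = 3.858e-04 mm/s.
R = 3.858e-04 × 3600 = 1.39 mm/hr.
Over 10 h: total = 1.39 × 10 = 13.9 ≈ 14 mm.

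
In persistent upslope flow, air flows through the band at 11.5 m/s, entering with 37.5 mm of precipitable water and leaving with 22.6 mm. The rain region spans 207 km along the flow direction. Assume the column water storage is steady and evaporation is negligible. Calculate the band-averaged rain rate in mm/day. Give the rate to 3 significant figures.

Column moisture flux per unit crosswind length is F = V × PW.
Inflow: F_in = 11.5 × 37.5 = 431.25 mm·m/s
Outflow: F_out = 11.5 × 22.6 = 259.9 mm·m/s
Steady-state rate R = (F_in − F_out)/L = (431.25 − 259.9) / 207000 m = 8.278e-04 mm/s.
R = 8.278e-04 × 3600 × 24 = 71.5 mm/day.

R ≈ 71.5 mm/day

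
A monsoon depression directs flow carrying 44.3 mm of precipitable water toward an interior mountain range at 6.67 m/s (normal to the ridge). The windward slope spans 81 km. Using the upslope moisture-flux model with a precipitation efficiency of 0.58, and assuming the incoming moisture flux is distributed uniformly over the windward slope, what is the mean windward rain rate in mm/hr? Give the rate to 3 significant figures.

R ≈ 7.62 mm/hr

Incoming column moisture flux per unit ridge length: F = V × PW = 6.67 × 44.3 = 295.481 mm·m/s.
Spread over the 81 km slope with efficiency ε = 0.58: R = ε·F/W = 0.58 × 295.481 / 81000 m = 2.116e-03 mm/s.
R = 2.116e-03 × 3600 = 7.62 mm/hr.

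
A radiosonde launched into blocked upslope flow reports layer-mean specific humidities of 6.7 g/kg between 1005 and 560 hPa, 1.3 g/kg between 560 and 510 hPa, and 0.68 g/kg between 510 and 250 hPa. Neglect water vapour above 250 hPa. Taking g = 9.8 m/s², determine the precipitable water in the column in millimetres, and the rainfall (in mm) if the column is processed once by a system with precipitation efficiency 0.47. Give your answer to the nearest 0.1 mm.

PW ≈ 32.9 mm; rainfall ≈ 15.5 mm

Precipitable water is the column-integrated vapour mass per unit area: PW = (1/g) Σ q̄ Δp, with q in kg/kg and Δp in Pa (1 kg/m² of water = 1 mm).
Layer 1005–560 hPa: Δp = 445 hPa = 44500 Pa, q̄ = 0.0067 kg/kg → 0.0067 × 44500 / 9.8 = 30.42 mm
Layer 560–510 hPa: Δp = 50 hPa = 5000 Pa, q̄ = 0.0013 kg/kg → 0.0013 × 5000 / 9.8 = 0.66 mm
Layer 510–250 hPa: Δp = 260 hPa = 26000 Pa, q̄ = 0.00068 kg/kg → 0.00068 × 26000 / 9.8 = 1.80 mm
PW = 30.42 + 0.66 + 1.80 = 32.88 ≈ 32.9 mm.
Rainfall = ε × PW = 0.47 × 32.9 = 15.5 mm.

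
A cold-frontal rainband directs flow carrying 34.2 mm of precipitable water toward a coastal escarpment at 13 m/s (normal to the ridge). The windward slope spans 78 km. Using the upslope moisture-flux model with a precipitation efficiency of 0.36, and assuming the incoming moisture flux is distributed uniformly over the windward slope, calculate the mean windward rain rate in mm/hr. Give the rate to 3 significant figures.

R ≈ 7.39 mm/hr

Incoming column moisture flux per unit ridge length: F = V × PW = 13 × 34.2 = 444.6 mm·m/s.
Spread over the 78 km slope with efficiency ε = 0.36: R = ε·F/W = 0.36 × 444.6 / 78000 m = 2.052e-03 mm/s.
R = 2.052e-03 × 3600 = 7.39 mm/hr.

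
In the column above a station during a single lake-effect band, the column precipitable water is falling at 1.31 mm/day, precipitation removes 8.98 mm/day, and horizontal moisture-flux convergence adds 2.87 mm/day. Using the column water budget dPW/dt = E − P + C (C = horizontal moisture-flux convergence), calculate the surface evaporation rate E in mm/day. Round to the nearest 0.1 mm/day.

E ≈ 4.8 mm/day

dPW/dt = -1.31 mm/day.
E = dPW/dt + P − C = (-1.31) + 8.98 − (2.87) = 4.8 mm/day.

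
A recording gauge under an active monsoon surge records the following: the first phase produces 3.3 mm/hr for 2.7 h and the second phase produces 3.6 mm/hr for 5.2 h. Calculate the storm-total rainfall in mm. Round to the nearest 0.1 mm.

total ≈ 27.6 mm

Total = Σ Rᵢ Δtᵢ = 3.3 × 2.7 + 3.6 × 5.2
      = 8.91 + 18.72 = 27.6 mm.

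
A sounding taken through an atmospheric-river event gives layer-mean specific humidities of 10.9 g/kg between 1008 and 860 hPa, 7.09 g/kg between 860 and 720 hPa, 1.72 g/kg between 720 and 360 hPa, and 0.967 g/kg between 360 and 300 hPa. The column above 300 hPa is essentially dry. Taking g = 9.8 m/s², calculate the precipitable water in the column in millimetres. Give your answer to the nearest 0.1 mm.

PW ≈ 33.5 mm

Precipitable water is the column-integrated vapour mass per unit area: PW = (1/g) Σ q̄ Δp, with q in kg/kg and Δp in Pa (1 kg/m² of water = 1 mm).
Layer 1008–860 hPa: Δp = 148 hPa = 14800 Pa, q̄ = 0.0109 kg/kg → 0.0109 × 14800 / 9.8 = 16.46 mm
Layer 860–720 hPa: Δp = 140 hPa = 14000 Pa, q̄ = 0.00709 kg/kg → 0.00709 × 14000 / 9.8 = 10.13 mm
Layer 720–360 hPa: Δp = 360 hPa = 36000 Pa, q̄ = 0.00172 kg/kg → 0.00172 × 36000 / 9.8 = 6.32 mm
Layer 360–300 hPa: Δp = 60 hPa = 6000 Pa, q̄ = 0.000967 kg/kg → 0.000967 × 6000 / 9.8 = 0.59 mm
PW = 16.46 + 10.13 + 6.32 + 0.59 = 33.50 ≈ 33.5 mm.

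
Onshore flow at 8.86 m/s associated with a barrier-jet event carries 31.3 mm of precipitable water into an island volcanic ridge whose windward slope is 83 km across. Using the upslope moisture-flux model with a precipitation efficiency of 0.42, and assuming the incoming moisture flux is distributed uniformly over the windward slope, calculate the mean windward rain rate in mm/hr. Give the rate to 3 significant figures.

Incoming column moisture flux per unit ridge length: F = V × PW = 8.86 × 31.3 = 277.318 mm·m/s.
Spread over the 83 km slope with efficiency ε = 0.42: R = ε·F/W = 0.42 × 277.318 / 83000 m = 1.403e-03 mm/s.
R = 1.403e-03 × 3600 = 5.05 mm/hr.

R ≈ 5.05 mm/hr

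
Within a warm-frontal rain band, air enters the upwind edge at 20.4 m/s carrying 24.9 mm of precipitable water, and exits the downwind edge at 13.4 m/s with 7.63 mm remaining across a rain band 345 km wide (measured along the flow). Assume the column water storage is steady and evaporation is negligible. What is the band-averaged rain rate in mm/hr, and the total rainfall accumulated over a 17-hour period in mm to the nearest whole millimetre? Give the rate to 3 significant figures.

R ≈ 4.23 mm/hr; total ≈ 72 mm

Column moisture flux per unit crosswind length is F = V × PW.
Inflow: F_in = 20.4 × 24.9 = 507.96 mm·m/s
Outflow: F_out = 13.4 × 7.63 = 102.242 mm·m/s
Steady-state rate R = (F_in − F_out)/L = (507.96 − 102.242) / 345000 m = 1.176e-03 mm/s.
R = 1.176e-03 × 3600 = 4.23 mm/hr.
Over 17 h: total = 4.23 × 17 = 71.91 ≈ 72 mm.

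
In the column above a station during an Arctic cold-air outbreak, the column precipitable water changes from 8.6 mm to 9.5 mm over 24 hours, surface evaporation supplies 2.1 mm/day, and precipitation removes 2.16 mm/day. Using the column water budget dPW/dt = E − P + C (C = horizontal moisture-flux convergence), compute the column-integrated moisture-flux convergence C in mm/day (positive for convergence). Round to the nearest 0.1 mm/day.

C ≈ 1.0 mm/day

dPW/dt = (9.5 − 8.6) mm / (24/24 day) = +0.900 mm/day.
C = dPW/dt − E + P = (+0.900) − 2.1 + 2.16 = 1.0 mm/day.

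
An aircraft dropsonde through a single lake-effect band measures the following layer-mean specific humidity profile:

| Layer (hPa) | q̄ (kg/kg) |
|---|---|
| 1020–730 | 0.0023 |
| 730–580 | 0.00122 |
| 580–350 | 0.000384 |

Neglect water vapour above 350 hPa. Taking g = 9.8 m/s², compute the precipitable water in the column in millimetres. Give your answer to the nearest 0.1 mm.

Precipitable water is the column-integrated vapour mass per unit area: PW = (1/g) Σ q̄ Δp, with q in kg/kg and Δp in Pa (1 kg/m² of water = 1 mm).
Layer 1020–730 hPa: Δp = 290 hPa = 29000 Pa, q̄ = 0.0023 kg/kg → 0.0023 × 29000 / 9.8 = 6.81 mm
Layer 730–580 hPa: Δp = 150 hPa = 15000 Pa, q̄ = 0.00122 kg/kg → 0.00122 × 15000 / 9.8 = 1.87 mm
Layer 580–350 hPa: Δp = 230 hPa = 23000 Pa, q̄ = 0.000384 kg/kg → 0.000384 × 23000 / 9.8 = 0.90 mm
PW = 6.81 + 1.87 + 0.90 = 9.58 ≈ 9.6 mm.

PW ≈ 9.6 mm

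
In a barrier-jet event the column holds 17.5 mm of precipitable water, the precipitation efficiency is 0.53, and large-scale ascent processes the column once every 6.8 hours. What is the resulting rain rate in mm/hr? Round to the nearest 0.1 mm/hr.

R ≈ 1.4 mm/hr

Each overturning extracts ε × PW = 0.53 × 17.5 = 9.275 mm.
Rate = ε·PW / τ = 9.275 / 6.8 h = 1.4 mm/hr.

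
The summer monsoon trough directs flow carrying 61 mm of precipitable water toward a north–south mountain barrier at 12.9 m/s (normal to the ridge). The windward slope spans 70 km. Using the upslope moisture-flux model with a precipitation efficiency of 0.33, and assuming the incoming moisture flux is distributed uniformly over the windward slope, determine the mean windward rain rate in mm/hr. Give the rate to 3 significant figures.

R ≈ 13.4 mm/hr

Incoming column moisture flux per unit ridge length: F = V × PW = 12.9 × 61 = 786.9 mm·m/s.
Spread over the 70 km slope with efficiency ε = 0.33: R = ε·F/W = 0.33 × 786.9 / 70000 m = 3.710e-03 mm/s.
R = 3.710e-03 × 3600 = 13.4 mm/hr.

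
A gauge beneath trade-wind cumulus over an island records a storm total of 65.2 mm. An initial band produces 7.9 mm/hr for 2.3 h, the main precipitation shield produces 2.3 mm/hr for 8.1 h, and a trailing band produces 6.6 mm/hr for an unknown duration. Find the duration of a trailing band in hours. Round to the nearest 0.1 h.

Known phases: 7.9 × 2.3 + 2.3 × 8.1 = 18.17 + 18.63 = 36.8 mm.
Remaining depth = 65.2 − 36.8 = 28.4 mm.
Duration = 28.4 / 6.6 = 4.3 h.

duration ≈ 4.3 h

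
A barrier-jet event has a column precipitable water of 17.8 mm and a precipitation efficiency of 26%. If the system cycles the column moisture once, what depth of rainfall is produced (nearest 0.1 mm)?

rainfall ≈ 4.6 mm

Rainfall = ε × PW = 0.26 × 17.8 = 4.6 mm.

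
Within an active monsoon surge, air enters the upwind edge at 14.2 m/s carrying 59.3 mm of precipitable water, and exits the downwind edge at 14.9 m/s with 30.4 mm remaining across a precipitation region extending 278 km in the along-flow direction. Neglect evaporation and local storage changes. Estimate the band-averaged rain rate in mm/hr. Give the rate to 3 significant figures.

R ≈ 5.04 mm/hr

Column moisture flux per unit crosswind length is F = V × PW.
Inflow: F_in = 14.2 × 59.3 = 842.06 mm·m/s
Outflow: F_out = 14.9 × 30.4 = 452.96 mm·m/s
Steady-state rate R = (F_in − F_out)/L = (842.06 − 452.96) / 278000 m = 1.400e-03 mm/s.
R = 1.400e-03 × 3600 = 5.04 mm/hr.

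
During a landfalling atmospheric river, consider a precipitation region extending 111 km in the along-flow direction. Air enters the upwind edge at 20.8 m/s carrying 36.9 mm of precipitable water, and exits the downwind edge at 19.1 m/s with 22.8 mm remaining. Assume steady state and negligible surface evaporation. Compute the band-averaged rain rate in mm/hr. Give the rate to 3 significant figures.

Column moisture flux per unit crosswind length is F = V × PW.
Inflow: F_in = 20.8 × 36.9 = 767.52 mm·m/s
Outflow: F_out = 19.1 × 22.8 = 435.48 mm·m/s
Steady-state rate R = (F_in − F_out)/L = (767.52 − 435.48) / 111000 m = 2.991e-03 mm/s.
R = 2.991e-03 × 3600 = 10.8 mm/hr.

R ≈ 10.8 mm/hr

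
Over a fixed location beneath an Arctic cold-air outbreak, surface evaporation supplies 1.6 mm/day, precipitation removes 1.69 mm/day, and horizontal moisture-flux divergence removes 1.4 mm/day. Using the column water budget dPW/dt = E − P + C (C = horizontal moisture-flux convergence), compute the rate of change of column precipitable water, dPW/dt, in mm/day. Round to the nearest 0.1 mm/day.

dPW/dt = E − P + C = 1.6 − 1.69 + (-1.4) = -1.5 mm/day.

dPW/dt ≈ -1.5 mm/day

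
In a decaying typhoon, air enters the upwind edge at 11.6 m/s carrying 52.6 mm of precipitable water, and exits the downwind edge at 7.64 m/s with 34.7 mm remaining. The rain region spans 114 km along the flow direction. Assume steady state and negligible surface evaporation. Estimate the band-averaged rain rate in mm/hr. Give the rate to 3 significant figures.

R ≈ 10.9 mm/hr

Column moisture flux per unit crosswind length is F = V × PW.
Inflow: F_in = 11.6 × 52.6 = 610.16 mm·m/s
Outflow: F_out = 7.64 × 34.7 = 265.108 mm·m/s
Steady-state rate R = (F_in − F_out)/L = (610.16 − 265.108) / 114000 m = 3.027e-03 mm/s.
R = 3.027e-03 × 3600 = 10.9 mm/hr.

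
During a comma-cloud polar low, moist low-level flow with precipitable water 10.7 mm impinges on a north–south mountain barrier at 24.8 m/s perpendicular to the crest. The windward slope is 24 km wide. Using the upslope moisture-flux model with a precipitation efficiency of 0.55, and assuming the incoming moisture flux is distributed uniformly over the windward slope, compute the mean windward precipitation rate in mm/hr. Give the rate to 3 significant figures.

R ≈ 21.9 mm/hr

Incoming column moisture flux per unit ridge length: F = V × PW = 24.8 × 10.7 = 265.36 mm·m/s.
Spread over the 24 km slope with efficiency ε = 0.55: R = ε·F/W = 0.55 × 265.36 / 24000 m = 6.081e-03 mm/s.
R = 6.081e-03 × 3600 = 21.9 mm/hr.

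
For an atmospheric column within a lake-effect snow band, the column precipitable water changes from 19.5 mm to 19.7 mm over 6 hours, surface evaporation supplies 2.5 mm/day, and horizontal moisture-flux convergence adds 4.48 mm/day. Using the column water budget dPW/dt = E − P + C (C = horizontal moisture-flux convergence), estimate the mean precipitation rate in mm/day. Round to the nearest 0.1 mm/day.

dPW/dt = (19.7 − 19.5) mm / (6/24 day) = +0.800 mm/day.
P = E + C − dPW/dt = 2.5 + (4.48) − (+0.800) = 6.2 mm/day.

P ≈ 6.2 mm/day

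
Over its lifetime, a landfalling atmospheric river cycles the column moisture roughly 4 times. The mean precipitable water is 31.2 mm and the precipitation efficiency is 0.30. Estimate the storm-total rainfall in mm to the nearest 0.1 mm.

Each cycle deposits ε × PW = 0.30 × 31.2 = 9.36 mm.
Over 4 cycles: 4 × 9.36 = 37.4 mm.

rainfall ≈ 37.4 mm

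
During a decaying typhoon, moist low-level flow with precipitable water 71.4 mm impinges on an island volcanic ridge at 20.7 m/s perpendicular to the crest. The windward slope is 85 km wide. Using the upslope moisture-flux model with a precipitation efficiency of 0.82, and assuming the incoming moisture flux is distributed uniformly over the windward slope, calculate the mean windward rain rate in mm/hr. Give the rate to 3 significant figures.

Incoming column moisture flux per unit ridge length: F = V × PW = 20.7 × 71.4 = 1477.98 mm·m/s.
Spread over the 85 km slope with efficiency ε = 0.82: R = ε·F/W = 0.82 × 1477.98 / 85000 m = 1.426e-02 mm/s.
R = 1.426e-02 × 3600 = 51.3 mm/hr.

R ≈ 51.3 mm/hr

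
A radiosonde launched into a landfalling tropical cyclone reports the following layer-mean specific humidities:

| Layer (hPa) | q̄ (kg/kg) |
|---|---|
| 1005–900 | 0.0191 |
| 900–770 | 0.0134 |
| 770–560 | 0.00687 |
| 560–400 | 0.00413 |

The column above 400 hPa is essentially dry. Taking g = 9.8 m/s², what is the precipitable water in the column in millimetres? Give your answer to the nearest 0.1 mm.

Precipitable water is the column-integrated vapour mass per unit area: PW = (1/g) Σ q̄ Δp, with q in kg/kg and Δp in Pa (1 kg/m² of water = 1 mm).
Layer 1005–900 hPa: Δp = 105 hPa = 10500 Pa, q̄ = 0.0191 kg/kg → 0.0191 × 10500 / 9.8 = 20.46 mm
Layer 900–770 hPa: Δp = 130 hPa = 13000 Pa, q̄ = 0.0134 kg/kg → 0.0134 × 13000 / 9.8 = 17.78 mm
Layer 770–560 hPa: Δp = 210 hPa = 21000 Pa, q̄ = 0.00687 kg/kg → 0.00687 × 21000 / 9.8 = 14.72 mm
Layer 560–400 hPa: Δp = 160 hPa = 16000 Pa, q̄ = 0.00413 kg/kg → 0.00413 × 16000 / 9.8 = 6.74 mm
PW = 20.46 + 17.78 + 14.72 + 6.74 = 59.70 ≈ 59.7 mm.

PW ≈ 59.7 mm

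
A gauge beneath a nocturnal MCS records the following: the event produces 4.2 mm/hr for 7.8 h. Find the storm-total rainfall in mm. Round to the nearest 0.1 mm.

Total = Σ Rᵢ Δtᵢ = 4.2 × 7.8
      = 32.76 = 32.8 mm.

total ≈ 32.8 mm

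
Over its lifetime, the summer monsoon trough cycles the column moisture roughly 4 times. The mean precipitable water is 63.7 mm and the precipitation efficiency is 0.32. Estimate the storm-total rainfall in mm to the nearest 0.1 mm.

rainfall ≈ 81.5 mm

Each cycle deposits ε × PW = 0.32 × 63.7 = 20.384 mm.
Over 4 cycles: 4 × 20.384 = 81.5 mm.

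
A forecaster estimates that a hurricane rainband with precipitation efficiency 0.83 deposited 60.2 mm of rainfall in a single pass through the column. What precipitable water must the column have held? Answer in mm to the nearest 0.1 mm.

PW ≈ 72.5 mm

PW = rainfall / ε = 60.2 / 0.83 = 72.5 mm.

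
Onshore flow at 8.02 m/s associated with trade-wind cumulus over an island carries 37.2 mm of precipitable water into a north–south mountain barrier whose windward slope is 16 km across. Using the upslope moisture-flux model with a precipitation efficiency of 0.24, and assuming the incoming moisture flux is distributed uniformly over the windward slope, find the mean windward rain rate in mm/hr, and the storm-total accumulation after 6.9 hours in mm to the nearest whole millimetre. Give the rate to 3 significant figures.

Incoming column moisture flux per unit ridge length: F = V × PW = 8.02 × 37.2 = 298.344 mm·m/s.
Spread over the 16 km slope with efficiency ε = 0.24: R = ε·F/W = 0.24 × 298.344 / 16000 m = 4.475e-03 mm/s.
R = 4.475e-03 × 3600 = 16.1 mm/hr.
Over 6.9 h: total = 16.1 × 6.9 = 111.09 ≈ 111 mm.

R ≈ 16.1 mm/hr; total ≈ 111 mm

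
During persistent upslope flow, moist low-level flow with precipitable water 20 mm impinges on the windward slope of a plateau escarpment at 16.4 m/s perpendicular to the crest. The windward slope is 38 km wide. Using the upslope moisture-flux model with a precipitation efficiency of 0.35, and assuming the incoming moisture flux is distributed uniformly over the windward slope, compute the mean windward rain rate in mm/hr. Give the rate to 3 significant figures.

R ≈ 10.9 mm/hr

Incoming column moisture flux per unit ridge length: F = V × PW = 16.4 × 20 = 328 mm·m/s.
Spread over the 38 km slope with efficiency ε = 0.35: R = ε·F/W = 0.35 × 328 / 38000 m = 3.021e-03 mm/s.
R = 3.021e-03 × 3600 = 10.9 mm/hr.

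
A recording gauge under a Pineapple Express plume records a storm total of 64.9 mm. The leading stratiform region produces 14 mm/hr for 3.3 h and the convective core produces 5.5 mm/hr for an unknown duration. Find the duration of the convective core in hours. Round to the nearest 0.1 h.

Known phases: 14 × 3.3 = 46.2 mm.
Remaining depth = 64.9 − 46.2 = 18.7 mm.
Duration = 18.7 / 5.5 = 3.4 h.

duration ≈ 3.4 h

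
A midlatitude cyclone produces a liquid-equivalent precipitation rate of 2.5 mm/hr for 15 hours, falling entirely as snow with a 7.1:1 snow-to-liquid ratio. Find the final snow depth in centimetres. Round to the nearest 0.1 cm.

snow depth ≈ 26.6 cm

Liquid-equivalent depth = 2.5 × 15 = 37.5 mm.
Snow depth = 37.5 mm × 7.1 = 266.25 mm = 26.6 cm.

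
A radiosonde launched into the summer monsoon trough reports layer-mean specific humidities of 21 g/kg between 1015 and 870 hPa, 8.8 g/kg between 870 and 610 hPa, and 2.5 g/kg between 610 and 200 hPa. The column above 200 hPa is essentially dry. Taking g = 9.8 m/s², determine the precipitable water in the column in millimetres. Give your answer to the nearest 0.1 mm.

PW ≈ 64.9 mm

Precipitable water is the column-integrated vapour mass per unit area: PW = (1/g) Σ q̄ Δp, with q in kg/kg and Δp in Pa (1 kg/m² of water = 1 mm).
Layer 1015–870 hPa: Δp = 145 hPa = 14500 Pa, q̄ = 0.021 kg/kg → 0.021 × 14500 / 9.8 = 31.07 mm
Layer 870–610 hPa: Δp = 260 hPa = 26000 Pa, q̄ = 0.0088 kg/kg → 0.0088 × 26000 / 9.8 = 23.35 mm
Layer 610–200 hPa: Δp = 410 hPa = 41000 Pa, q̄ = 0.0025 kg/kg → 0.0025 × 41000 / 9.8 = 10.46 mm
PW = 31.07 + 23.35 + 10.46 = 64.88 ≈ 64.9 mm.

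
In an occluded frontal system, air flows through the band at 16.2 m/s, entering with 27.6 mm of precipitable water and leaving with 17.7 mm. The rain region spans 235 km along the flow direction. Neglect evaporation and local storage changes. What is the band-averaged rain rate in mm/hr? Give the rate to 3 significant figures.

R ≈ 2.46 mm/hr

Column moisture flux per unit crosswind length is F = V × PW.
Inflow: F_in = 16.2 × 27.6 = 447.12 mm·m/s
Outflow: F_out = 16.2 × 17.7 = 286.74 mm·m/s
Steady-state rate R = (F_in − F_out)/L = (447.12 − 286.74) / 235000 m = 6.825e-04 mm/s.
R = 6.825e-04 × 3600 = 2.46 mm/hr.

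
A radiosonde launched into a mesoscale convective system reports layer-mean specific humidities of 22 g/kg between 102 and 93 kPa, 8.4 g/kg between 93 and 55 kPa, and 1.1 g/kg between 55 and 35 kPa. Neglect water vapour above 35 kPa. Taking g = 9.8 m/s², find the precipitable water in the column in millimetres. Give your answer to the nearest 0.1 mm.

PW ≈ 55.0 mm

Precipitable water is the column-integrated vapour mass per unit area: PW = (1/g) Σ q̄ Δp, with q in kg/kg and Δp in Pa (1 kg/m² of water = 1 mm).
Layer 102–93 kPa: Δp = 90 hPa = 9000 Pa, q̄ = 0.022 kg/kg → 0.022 × 9000 / 9.8 = 20.20 mm
Layer 93–55 kPa: Δp = 380 hPa = 38000 Pa, q̄ = 0.0084 kg/kg → 0.0084 × 38000 / 9.8 = 32.57 mm
Layer 55–35 kPa: Δp = 200 hPa = 20000 Pa, q̄ = 0.0011 kg/kg → 0.0011 × 20000 / 9.8 = 2.24 mm
PW = 20.20 + 32.57 + 2.24 = 55.01 ≈ 55.0 mm.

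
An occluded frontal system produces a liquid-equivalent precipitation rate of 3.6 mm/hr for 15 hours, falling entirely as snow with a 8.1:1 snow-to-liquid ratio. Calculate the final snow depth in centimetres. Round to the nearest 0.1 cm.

snow depth ≈ 43.7 cm

Liquid-equivalent depth = 3.6 × 15 = 54 mm.
Snow depth = 54 mm × 8.1 = 437.4 mm = 43.7 cm.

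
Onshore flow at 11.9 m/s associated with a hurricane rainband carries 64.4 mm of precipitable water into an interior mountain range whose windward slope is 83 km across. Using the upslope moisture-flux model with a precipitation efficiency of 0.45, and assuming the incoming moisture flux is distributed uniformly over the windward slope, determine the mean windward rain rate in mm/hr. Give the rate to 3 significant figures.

R ≈ 15.0 mm/hr

Incoming column moisture flux per unit ridge length: F = V × PW = 11.9 × 64.4 = 766.36 mm·m/s.
Spread over the 83 km slope with efficiency ε = 0.45: R = ε·F/W = 0.45 × 766.36 / 83000 m = 4.155e-03 mm/s.
R = 4.155e-03 × 3600 = 15.0 mm/hr.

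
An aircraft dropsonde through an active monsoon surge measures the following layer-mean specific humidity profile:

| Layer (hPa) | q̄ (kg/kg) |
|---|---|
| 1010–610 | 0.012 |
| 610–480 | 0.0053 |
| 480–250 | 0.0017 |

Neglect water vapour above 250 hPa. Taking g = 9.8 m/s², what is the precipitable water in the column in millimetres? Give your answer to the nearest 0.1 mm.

Precipitable water is the column-integrated vapour mass per unit area: PW = (1/g) Σ q̄ Δp, with q in kg/kg and Δp in Pa (1 kg/m² of water = 1 mm).
Layer 1010–610 hPa: Δp = 400 hPa = 40000 Pa, q̄ = 0.012 kg/kg → 0.012 × 40000 / 9.8 = 48.98 mm
Layer 610–480 hPa: Δp = 130 hPa = 13000 Pa, q̄ = 0.0053 kg/kg → 0.0053 × 13000 / 9.8 = 7.03 mm
Layer 480–250 hPa: Δp = 230 hPa = 23000 Pa, q̄ = 0.0017 kg/kg → 0.0017 × 23000 / 9.8 = 3.99 mm
PW = 48.98 + 7.03 + 3.99 = 60.00 ≈ 60.0 mm.

PW ≈ 60.0 mm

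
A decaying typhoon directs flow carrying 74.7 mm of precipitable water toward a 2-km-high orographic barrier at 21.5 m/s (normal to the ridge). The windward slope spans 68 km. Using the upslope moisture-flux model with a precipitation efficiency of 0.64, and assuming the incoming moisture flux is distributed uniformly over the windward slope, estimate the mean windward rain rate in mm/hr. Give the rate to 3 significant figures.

R ≈ 54.4 mm/hr

Incoming column moisture flux per unit ridge length: F = V × PW = 21.5 × 74.7 = 1606.05 mm·m/s.
Spread over the 68 km slope with efficiency ε = 0.64: R = ε·F/W = 0.64 × 1606.05 / 68000 m = 1.512e-02 mm/s.
R = 1.512e-02 × 3600 = 54.4 mm/hr.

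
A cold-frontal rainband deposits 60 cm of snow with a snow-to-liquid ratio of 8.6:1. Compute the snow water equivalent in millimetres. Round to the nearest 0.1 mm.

SWE = snow depth / ratio = 60 cm / 8.6 = 6.977 cm = 69.8 mm.

SWE ≈ 69.8 mm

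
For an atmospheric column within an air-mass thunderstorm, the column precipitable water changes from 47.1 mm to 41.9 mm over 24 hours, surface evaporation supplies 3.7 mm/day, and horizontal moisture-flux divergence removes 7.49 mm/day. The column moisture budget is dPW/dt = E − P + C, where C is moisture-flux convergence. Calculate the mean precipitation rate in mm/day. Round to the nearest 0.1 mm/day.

P ≈ 1.4 mm/day

dPW/dt = (41.9 − 47.1) mm / (24/24 day) = -5.200 mm/day.
P = E + C − dPW/dt = 3.7 + (-7.49) − (-5.200) = 1.4 mm/day.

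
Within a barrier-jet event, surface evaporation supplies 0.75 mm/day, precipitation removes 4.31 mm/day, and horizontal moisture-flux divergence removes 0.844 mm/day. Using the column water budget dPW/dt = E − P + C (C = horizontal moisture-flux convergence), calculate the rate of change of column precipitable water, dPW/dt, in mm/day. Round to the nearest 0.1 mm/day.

dPW/dt ≈ -4.4 mm/day

dPW/dt = E − P + C = 0.75 − 4.31 + (-0.844) = -4.4 mm/day.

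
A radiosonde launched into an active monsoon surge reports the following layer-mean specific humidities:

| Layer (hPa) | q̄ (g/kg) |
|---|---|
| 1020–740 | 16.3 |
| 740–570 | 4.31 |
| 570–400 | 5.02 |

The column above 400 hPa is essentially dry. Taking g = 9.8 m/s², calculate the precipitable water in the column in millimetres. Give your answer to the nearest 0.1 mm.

PW ≈ 62.8 mm

Precipitable water is the column-integrated vapour mass per unit area: PW = (1/g) Σ q̄ Δp, with q in kg/kg and Δp in Pa (1 kg/m² of water = 1 mm).
Layer 1020–740 hPa: Δp = 280 hPa = 28000 Pa, q̄ = 0.0163 kg/kg → 0.0163 × 28000 / 9.8 = 46.57 mm
Layer 740–570 hPa: Δp = 170 hPa = 17000 Pa, q̄ = 0.00431 kg/kg → 0.00431 × 17000 / 9.8 = 7.48 mm
Layer 570–400 hPa: Δp = 170 hPa = 17000 Pa, q̄ = 0.00502 kg/kg → 0.00502 × 17000 / 9.8 = 8.71 mm
PW = 46.57 + 7.48 + 8.71 = 62.76 ≈ 62.8 mm.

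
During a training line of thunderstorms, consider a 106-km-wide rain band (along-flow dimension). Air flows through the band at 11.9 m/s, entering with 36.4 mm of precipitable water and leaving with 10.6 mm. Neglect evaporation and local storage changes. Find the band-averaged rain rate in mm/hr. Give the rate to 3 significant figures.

R ≈ 10.4 mm/hr

Column moisture flux per unit crosswind length is F = V × PW.
Inflow: F_in = 11.9 × 36.4 = 433.16 mm·m/s
Outflow: F_out = 11.9 × 10.6 = 126.14 mm·m/s
Steady-state rate R = (F_in − F_out)/L = (433.16 − 126.14) / 106000 m = 2.896e-03 mm/s.
R = 2.896e-03 × 3600 = 10.4 mm/hr.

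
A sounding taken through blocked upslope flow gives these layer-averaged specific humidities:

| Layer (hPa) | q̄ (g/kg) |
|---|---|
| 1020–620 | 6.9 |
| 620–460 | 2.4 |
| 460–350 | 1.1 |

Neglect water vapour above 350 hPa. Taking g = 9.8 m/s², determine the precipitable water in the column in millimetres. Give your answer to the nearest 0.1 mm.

PW ≈ 33.3 mm

Precipitable water is the column-integrated vapour mass per unit area: PW = (1/g) Σ q̄ Δp, with q in kg/kg and Δp in Pa (1 kg/m² of water = 1 mm).
Layer 1020–620 hPa: Δp = 400 hPa = 40000 Pa, q̄ = 0.0069 kg/kg → 0.0069 × 40000 / 9.8 = 28.16 mm
Layer 620–460 hPa: Δp = 160 hPa = 16000 Pa, q̄ = 0.0024 kg/kg → 0.0024 × 16000 / 9.8 = 3.92 mm
Layer 460–350 hPa: Δp = 110 hPa = 11000 Pa, q̄ = 0.0011 kg/kg → 0.0011 × 11000 / 9.8 = 1.23 mm
PW = 28.16 + 3.92 + 1.23 = 33.31 ≈ 33.3 mm.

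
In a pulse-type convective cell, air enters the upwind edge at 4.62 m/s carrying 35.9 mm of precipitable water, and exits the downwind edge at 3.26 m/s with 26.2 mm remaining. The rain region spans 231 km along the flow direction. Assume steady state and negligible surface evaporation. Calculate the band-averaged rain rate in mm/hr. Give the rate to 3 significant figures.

Column moisture flux per unit crosswind length is F = V × PW.
Inflow: F_in = 4.62 × 35.9 = 165.858 mm·m/s
Outflow: F_out = 3.26 × 26.2 = 85.412 mm·m/s
Steady-state rate R = (F_in − F_out)/L = (165.858 − 85.412) / 231000 m = 3.483e-04 mm/s.
R = 3.483e-04 × 3600 = 1.25 mm/hr.

R ≈ 1.25 mm/hr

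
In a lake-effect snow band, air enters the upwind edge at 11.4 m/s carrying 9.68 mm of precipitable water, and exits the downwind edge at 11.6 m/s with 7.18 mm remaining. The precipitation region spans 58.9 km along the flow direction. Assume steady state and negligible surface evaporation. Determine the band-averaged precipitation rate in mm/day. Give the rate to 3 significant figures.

R ≈ 39.7 mm/day

Column moisture flux per unit crosswind length is F = V × PW.
Inflow: F_in = 11.4 × 9.68 = 110.352 mm·m/s
Outflow: F_out = 11.6 × 7.18 = 83.288 mm·m/s
Steady-state rate R = (F_in − F_out)/L = (110.352 − 83.288) / 58900 m = 4.595e-04 mm/s.
R = 4.595e-04 × 3600 × 24 = 39.7 mm/day.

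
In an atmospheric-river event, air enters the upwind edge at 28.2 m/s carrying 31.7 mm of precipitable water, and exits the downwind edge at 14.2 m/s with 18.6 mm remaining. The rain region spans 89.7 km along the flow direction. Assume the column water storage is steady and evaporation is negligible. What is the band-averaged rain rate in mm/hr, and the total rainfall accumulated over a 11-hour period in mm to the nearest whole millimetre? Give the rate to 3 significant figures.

R ≈ 25.3 mm/hr; total ≈ 278 mm

Column moisture flux per unit crosswind length is F = V × PW.
Inflow: F_in = 28.2 × 31.7 = 893.94 mm·m/s
Outflow: F_out = 14.2 × 18.6 = 264.12 mm·m/s
Steady-state rate R = (F_in − F_out)/L = (893.94 − 264.12) / 89700 m = 7.021e-03 mm/s.
R = 7.021e-03 × 3600 = 25.3 mm/hr.
Over 11 h: total = 25.3 × 11 = 278.3 ≈ 278 mm.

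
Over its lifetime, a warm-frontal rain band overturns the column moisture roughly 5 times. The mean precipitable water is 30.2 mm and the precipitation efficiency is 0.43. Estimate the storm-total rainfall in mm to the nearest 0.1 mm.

rainfall ≈ 64.9 mm

Each cycle deposits ε × PW = 0.43 × 30.2 = 12.986 mm.
Over 5 cycles: 5 × 12.986 = 64.9 mm.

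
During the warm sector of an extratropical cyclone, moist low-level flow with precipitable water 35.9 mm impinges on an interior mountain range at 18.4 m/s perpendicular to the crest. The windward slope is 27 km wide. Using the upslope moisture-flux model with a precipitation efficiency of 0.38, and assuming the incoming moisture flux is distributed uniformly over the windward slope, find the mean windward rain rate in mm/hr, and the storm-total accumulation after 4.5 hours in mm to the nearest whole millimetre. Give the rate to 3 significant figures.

Incoming column moisture flux per unit ridge length: F = V × PW = 18.4 × 35.9 = 660.56 mm·m/s.
Spread over the 27 km slope with efficiency ε = 0.38: R = ε·F/W = 0.38 × 660.56 / 27000 m = 9.297e-03 mm/s.
R = 9.297e-03 × 3600 = 33.5 mm/hr.
Over 4.5 h: total = 33.5 × 4.5 = 150.75 ≈ 151 mm.

R ≈ 33.5 mm/hr; total ≈ 151 mm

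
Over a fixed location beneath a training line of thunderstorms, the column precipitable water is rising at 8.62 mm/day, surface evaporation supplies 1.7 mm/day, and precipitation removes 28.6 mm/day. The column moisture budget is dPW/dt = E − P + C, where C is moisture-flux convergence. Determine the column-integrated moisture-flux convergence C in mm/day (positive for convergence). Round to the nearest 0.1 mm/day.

dPW/dt = +8.62 mm/day.
C = dPW/dt − E + P = (+8.62) − 1.7 + 28.6 = 35.5 mm/day.

C ≈ 35.5 mm/day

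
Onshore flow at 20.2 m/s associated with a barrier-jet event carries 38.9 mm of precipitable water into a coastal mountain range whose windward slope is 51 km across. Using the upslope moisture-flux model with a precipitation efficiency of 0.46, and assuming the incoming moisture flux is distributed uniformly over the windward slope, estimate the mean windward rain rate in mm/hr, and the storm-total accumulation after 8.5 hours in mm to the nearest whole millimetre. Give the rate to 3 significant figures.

Incoming column moisture flux per unit ridge length: F = V × PW = 20.2 × 38.9 = 785.78 mm·m/s.
Spread over the 51 km slope with efficiency ε = 0.46: R = ε·F/W = 0.46 × 785.78 / 51000 m = 7.087e-03 mm/s.
R = 7.087e-03 × 3600 = 25.5 mm/hr.
Over 8.5 h: total = 25.5 × 8.5 = 216.75 ≈ 217 mm.

R ≈ 25.5 mm/hr; total ≈ 217 mm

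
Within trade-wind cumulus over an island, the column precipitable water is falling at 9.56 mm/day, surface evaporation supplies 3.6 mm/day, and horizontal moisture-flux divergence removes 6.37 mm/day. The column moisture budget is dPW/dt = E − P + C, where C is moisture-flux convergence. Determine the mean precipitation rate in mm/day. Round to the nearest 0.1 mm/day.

dPW/dt = -9.56 mm/day.
P = E + C − dPW/dt = 3.6 + (-6.37) − (-9.56) = 6.8 mm/day.

P ≈ 6.8 mm/day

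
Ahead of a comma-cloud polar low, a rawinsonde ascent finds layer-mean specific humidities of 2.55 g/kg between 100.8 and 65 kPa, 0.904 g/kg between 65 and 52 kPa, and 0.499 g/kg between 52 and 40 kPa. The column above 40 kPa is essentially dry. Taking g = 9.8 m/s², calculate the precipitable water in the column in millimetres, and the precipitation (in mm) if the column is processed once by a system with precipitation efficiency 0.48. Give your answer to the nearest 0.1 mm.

PW ≈ 11.1 mm; precipitation ≈ 5.3 mm

Precipitable water is the column-integrated vapour mass per unit area: PW = (1/g) Σ q̄ Δp, with q in kg/kg and Δp in Pa (1 kg/m² of water = 1 mm).
Layer 100.8–65 kPa: Δp = 358 hPa = 35800 Pa, q̄ = 0.00255 kg/kg → 0.00255 × 35800 / 9.8 = 9.32 mm
Layer 65–52 kPa: Δp = 130 hPa = 13000 Pa, q̄ = 0.000904 kg/kg → 0.000904 × 13000 / 9.8 = 1.20 mm
Layer 52–40 kPa: Δp = 120 hPa = 12000 Pa, q̄ = 0.000499 kg/kg → 0.000499 × 12000 / 9.8 = 0.61 mm
PW = 9.32 + 1.20 + 0.61 = 11.13 ≈ 11.1 mm.
Precipitation = ε × PW = 0.48 × 11.1 = 5.3 mm.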